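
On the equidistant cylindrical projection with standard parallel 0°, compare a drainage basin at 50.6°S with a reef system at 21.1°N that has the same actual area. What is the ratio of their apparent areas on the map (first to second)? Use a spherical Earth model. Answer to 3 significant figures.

For the equirectangular projection with φ₀ = 0 (plate carrée), h = 1 along meridians and k = sec φ along parallels.
Areal scale at 50.6°: h·k = 1.000 × 1.575 = 1.575.
Areal scale at 21.1°: h·k = 1.000 × 1.072 = 1.072.
Ratio = 1.575/1.072 ≈ 1.47.

1.47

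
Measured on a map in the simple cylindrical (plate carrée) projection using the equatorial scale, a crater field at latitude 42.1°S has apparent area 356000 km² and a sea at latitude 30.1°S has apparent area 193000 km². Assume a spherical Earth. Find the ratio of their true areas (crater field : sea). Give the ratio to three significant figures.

Plate carrée has h = 1 and k = sec φ, giving areal scale sec φ; true area = (apparent area) · cos φ.
True area of crater field: 356000 × cos(42.1°) = 356000 × 0.7420 = 264100 km².
True area of sea: 193000 × cos(30.1°) = 193000 × 0.8652 = 167000 km².
Ratio = 264100 / 167000 ≈ 1.58.

1.58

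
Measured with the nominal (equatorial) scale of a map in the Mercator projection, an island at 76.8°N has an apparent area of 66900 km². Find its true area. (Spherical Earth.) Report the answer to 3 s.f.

3490 km²

The Mercator projection is conformal; its linear scale factor is the same in every direction and equals sec φ = 1/cos φ.
Areal scale = k² = sec²φ = 1/cos²(76.8°) = 1/0.2284² = 19.18.
True area = apparent / (areal scale) = 66900 / 19.18 ≈ 3490 km².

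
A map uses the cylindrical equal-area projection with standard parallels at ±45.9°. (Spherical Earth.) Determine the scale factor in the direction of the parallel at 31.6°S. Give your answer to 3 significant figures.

Cylindrical equal-area (φ₀ = 45.9°): h = cos φ / cos 45.9° along meridians, k = cos 45.9° / cos φ along parallels; h·k = 1.
k = cos 45.9° / cos 31.6° = 0.6959/0.8517 = 0.8171.

0.817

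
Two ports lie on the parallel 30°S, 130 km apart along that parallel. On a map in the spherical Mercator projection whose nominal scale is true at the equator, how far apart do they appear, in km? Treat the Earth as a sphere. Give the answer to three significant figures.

150 km

For Mercator, h = k = sec φ (a conformal cylindrical projection has a single point scale, 1/cos φ).
Along the parallel, k = sec 30° = 1/0.8660 = 1.155.
Map distance = 130 × 1.155 ≈ 150 km.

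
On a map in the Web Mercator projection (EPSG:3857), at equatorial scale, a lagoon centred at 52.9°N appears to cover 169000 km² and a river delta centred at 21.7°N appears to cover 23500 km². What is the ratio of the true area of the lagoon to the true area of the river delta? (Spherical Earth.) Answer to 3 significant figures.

3.03

Mercator's areal exaggeration is sec²φ; hence true area = (apparent area) · cos²φ.
True area of lagoon: 169000 × cos²(52.9°) = 169000 × 0.3639 = 61490 km².
True area of river delta: 23500 × cos²(21.7°) = 23500 × 0.8633 = 20290 km².
Ratio = 61490 / 20290 ≈ 3.03.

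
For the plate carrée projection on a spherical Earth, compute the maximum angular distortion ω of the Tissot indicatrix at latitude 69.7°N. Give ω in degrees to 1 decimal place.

In the plate carrée (x = Rλ, y = Rφ), meridians are true-scale (h = 1) and parallels are stretched by k = sec φ.
At 69.7°: h = 1.000, k = 2.882; principal scales a = 2.882, b = 1.000.
sin(ω/2) = (a − b)/(a + b) = 1.882/3.882 = 0.4849, so ω = 2 arcsin(0.4849) ≈ 58.0°.

58.0°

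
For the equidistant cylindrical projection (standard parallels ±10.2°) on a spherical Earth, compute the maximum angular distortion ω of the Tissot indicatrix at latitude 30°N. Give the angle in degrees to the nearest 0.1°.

7.3°

In the equirectangular projection with standard parallel φ₀ = 10.2° (x = Rλ cos φ₀, y = Rφ), meridians are true-scale (h = 1) and the parallel scale is k = cos φ₀ / cos φ.
At 30°: h = 1.000, k = 1.136; principal scales a = 1.136, b = 1.000.
sin(ω/2) = (a − b)/(a + b) = 0.1365/2.136 = 0.06387, so ω = 2 arcsin(0.06387) ≈ 7.3°.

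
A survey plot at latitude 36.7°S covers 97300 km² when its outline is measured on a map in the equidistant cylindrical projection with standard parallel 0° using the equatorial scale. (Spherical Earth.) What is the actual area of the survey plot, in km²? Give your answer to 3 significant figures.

78000 km²

In the plate carrée (x = Rλ, y = Rφ), meridians are true-scale (h = 1) and parallels are stretched by k = sec φ.
Areal scale = h·k = 1 × sec φ; at 36.7°, h = 1.000, k = 1.247, so h·k = 1.247.
True area = apparent / (areal scale) = 97300 / 1.247 ≈ 78000 km².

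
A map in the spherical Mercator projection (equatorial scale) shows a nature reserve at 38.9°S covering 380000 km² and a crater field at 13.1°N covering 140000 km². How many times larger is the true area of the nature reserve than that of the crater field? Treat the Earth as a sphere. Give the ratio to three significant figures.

1.73

Mercator's areal exaggeration is sec²φ; hence true area = (apparent area) · cos²φ.
True area of nature reserve: 380000 × cos²(38.9°) = 380000 × 0.6057 = 230200 km².
True area of crater field: 140000 × cos²(13.1°) = 140000 × 0.9486 = 132800 km².
Ratio = 230200 / 132800 ≈ 1.73.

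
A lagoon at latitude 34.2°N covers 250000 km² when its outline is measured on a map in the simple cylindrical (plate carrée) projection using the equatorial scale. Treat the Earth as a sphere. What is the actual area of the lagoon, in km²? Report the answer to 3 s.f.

Plate carrée maps x = Rλ, y = Rφ. The meridian scale is h = 1 and the parallel scale is k = 1/cos φ = sec φ.
Areal scale = h·k = 1 × sec φ; at 34.2°, h = 1.000, k = 1.209, so h·k = 1.209.
True area = apparent / (areal scale) = 250000 / 1.209 ≈ 207000 km².

207000 km²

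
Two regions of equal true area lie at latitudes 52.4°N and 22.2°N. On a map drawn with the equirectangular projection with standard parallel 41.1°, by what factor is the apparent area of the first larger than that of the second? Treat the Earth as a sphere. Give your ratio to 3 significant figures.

In the equirectangular projection with standard parallel φ₀ = 41.1° (x = Rλ cos φ₀, y = Rφ), meridians are true-scale (h = 1) and the parallel scale is k = cos φ₀ / cos φ.
Areal scale at 52.4°: h·k = 1.000 × 1.235 = 1.235.
Areal scale at 22.2°: h·k = 1.000 × 0.8139 = 0.8139.
Ratio = 1.235/0.8139 ≈ 1.52.

1.52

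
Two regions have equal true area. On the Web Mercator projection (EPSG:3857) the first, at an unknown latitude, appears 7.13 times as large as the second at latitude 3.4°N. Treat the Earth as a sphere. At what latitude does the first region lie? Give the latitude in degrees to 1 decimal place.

Mercator areal scale is sec²φ, so apparent-area ratio = sec²φ₁ / sec²φ₂ = cos²φ₂ / cos²φ₁.
cos²φ₂ / cos²φ₁ = 7.13  ⇒  cos φ₁ = cos 3.4° / √7.13 = 0.9982/2.670 = 0.3738.
φ₁ = arccos(0.3738) ≈ 68.0°.

68.0°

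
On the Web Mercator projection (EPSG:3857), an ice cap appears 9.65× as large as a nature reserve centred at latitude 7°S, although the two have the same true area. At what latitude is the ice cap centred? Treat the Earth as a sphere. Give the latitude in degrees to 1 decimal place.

71.4°

For equal true areas on Mercator, apparent areas scale as sec²φ, so the ratio is cos²φ₂ / cos²φ₁.
cos²φ₂ / cos²φ₁ = 9.65  ⇒  cos φ₁ = cos 7° / √9.65 = 0.9925/3.106 = 0.3195.
φ₁ = arccos(0.3195) ≈ 71.4°.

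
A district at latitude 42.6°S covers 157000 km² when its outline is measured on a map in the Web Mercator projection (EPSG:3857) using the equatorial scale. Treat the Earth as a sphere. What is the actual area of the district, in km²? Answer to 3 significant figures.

The Mercator projection is conformal; its linear scale factor is the same in every direction and equals sec φ = 1/cos φ.
Areal scale = k² = sec²φ = 1/cos²(42.6°) = 1/0.7361² = 1.846.
True area = apparent / (areal scale) = 157000 / 1.846 ≈ 85100 km².

85100 km²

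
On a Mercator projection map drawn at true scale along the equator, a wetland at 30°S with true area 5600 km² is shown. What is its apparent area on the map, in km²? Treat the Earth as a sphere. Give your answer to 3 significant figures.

7470 km²

Mercator is conformal, so the point scale is isotropic: h = k = sec φ = 1/cos φ.
Areal scale = k² = sec²φ = 1/cos²(30°) = 1/0.8660² = 1.333.
Apparent area = 5600 × 1.333 ≈ 7470 km².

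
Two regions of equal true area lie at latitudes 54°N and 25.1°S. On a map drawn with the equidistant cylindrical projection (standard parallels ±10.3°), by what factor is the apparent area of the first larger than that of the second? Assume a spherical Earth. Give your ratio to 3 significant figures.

1.54

The equidistant cylindrical projection with φ₀ = 10.3° has h = 1 (meridians true) and k = cos φ₀ / cos φ along parallels.
Areal scale at 54°: h·k = 1.000 × 1.674 = 1.674.
Areal scale at 25.1°: h·k = 1.000 × 1.086 = 1.086.
Ratio = 1.674/1.086 ≈ 1.54.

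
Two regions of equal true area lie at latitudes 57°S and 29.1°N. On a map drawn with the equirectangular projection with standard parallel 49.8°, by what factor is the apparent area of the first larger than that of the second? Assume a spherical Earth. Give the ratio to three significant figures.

1.60

The equidistant cylindrical projection with φ₀ = 49.8° has h = 1 (meridians true) and k = cos φ₀ / cos φ along parallels.
Areal scale at 57°: h·k = 1.000 × 1.185 = 1.185.
Areal scale at 29.1°: h·k = 1.000 × 0.7387 = 0.7387.
Ratio = 1.185/0.7387 ≈ 1.60.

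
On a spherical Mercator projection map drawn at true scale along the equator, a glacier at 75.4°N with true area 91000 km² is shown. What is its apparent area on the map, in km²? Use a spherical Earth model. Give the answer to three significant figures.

For Mercator, h = k = sec φ (a conformal cylindrical projection has a single point scale, 1/cos φ).
Areal scale = k² = sec²φ = 1/cos²(75.4°) = 1/0.2521² = 15.74.
Apparent area = 91000 × 15.74 ≈ 1430000 km².

1430000 km²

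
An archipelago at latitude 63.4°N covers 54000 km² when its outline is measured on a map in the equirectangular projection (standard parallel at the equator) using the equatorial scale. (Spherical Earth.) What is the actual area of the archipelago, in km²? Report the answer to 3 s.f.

24200 km²

For the equirectangular projection with φ₀ = 0 (plate carrée), h = 1 along meridians and k = sec φ along parallels.
Areal scale = h·k = 1 × sec φ; at 63.4°, h = 1.000, k = 2.233, so h·k = 2.233.
True area = apparent / (areal scale) = 54000 / 2.233 ≈ 24200 km².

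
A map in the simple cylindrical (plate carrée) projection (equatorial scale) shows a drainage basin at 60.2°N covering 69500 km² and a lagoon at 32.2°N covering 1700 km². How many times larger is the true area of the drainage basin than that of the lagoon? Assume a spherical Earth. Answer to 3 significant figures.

Plate carrée has h = 1 and k = sec φ, giving areal scale sec φ; true area = (apparent area) · cos φ.
True area of drainage basin: 69500 × cos(60.2°) = 69500 × 0.4970 = 34540 km².
True area of lagoon: 1700 × cos(32.2°) = 1700 × 0.8462 = 1439 km².
Ratio = 34540 / 1439 ≈ 24.0.

24.0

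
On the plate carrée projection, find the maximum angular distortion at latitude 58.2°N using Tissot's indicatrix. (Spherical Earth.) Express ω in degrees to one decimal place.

In the plate carrée (x = Rλ, y = Rφ), meridians are true-scale (h = 1) and parallels are stretched by k = sec φ.
At 58.2°: h = 1.000, k = 1.898; principal scales a = 1.898, b = 1.000.
sin(ω/2) = (a − b)/(a + b) = 0.8977/2.898 = 0.3098, so ω = 2 arcsin(0.3098) ≈ 36.1°.

36.1°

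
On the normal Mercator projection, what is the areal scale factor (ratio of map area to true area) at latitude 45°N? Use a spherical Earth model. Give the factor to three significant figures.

2.00

The Mercator projection is conformal; its linear scale factor is the same in every direction and equals sec φ = 1/cos φ.
Areal scale = k² = sec²φ = 1/cos²(45°) = 1/0.7071² = 2.000.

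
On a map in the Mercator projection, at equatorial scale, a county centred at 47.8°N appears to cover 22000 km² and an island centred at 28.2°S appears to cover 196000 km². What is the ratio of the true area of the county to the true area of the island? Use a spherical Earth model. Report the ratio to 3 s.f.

0.0652

On Mercator the areal scale is sec²φ, so true area = apparent × cos²φ.
True area of county: 22000 × cos²(47.8°) = 22000 × 0.4512 = 9927 km².
True area of island: 196000 × cos²(28.2°) = 196000 × 0.7767 = 152200 km².
Ratio = 9927 / 152200 ≈ 0.0652.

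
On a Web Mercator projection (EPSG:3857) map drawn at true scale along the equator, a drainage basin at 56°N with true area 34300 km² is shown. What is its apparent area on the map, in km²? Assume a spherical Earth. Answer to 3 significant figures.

110000 km²

For Mercator, h = k = sec φ (a conformal cylindrical projection has a single point scale, 1/cos φ).
Areal scale = k² = sec²φ = 1/cos²(56°) = 1/0.5592² = 3.198.
Apparent area = 34300 × 3.198 ≈ 110000 km².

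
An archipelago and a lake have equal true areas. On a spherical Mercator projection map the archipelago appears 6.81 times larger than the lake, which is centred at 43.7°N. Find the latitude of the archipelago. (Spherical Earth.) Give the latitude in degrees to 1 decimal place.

Mercator areal scale is sec²φ, so apparent-area ratio = sec²φ₁ / sec²φ₂ = cos²φ₂ / cos²φ₁.
cos²φ₂ / cos²φ₁ = 6.81  ⇒  cos φ₁ = cos 43.7° / √6.81 = 0.7230/2.610 = 0.2770.
φ₁ = arccos(0.2770) ≈ 73.9°.

73.9°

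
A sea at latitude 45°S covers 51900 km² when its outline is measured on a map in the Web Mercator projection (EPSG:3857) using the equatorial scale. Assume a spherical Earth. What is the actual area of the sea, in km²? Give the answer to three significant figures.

Mercator is conformal, so the point scale is isotropic: h = k = sec φ = 1/cos φ.
Areal scale = k² = sec²φ = 1/cos²(45°) = 1/0.7071² = 2.000.
True area = apparent / (areal scale) = 51900 / 2.000 ≈ 26000 km².

26000 km²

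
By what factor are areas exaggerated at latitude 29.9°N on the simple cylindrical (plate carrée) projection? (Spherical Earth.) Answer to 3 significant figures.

1.15

In the plate carrée (x = Rλ, y = Rφ), meridians are true-scale (h = 1) and parallels are stretched by k = sec φ.
Areal scale = h·k = 1 × sec φ; at 29.9°, h = 1.000, k = 1.154, so h·k = 1.154.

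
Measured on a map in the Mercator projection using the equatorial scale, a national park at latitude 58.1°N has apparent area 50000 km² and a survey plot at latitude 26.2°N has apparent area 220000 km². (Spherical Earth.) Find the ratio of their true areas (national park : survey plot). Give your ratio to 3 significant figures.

Mercator's areal exaggeration is sec²φ; hence true area = (apparent area) · cos²φ.
True area of national park: 50000 × cos²(58.1°) = 50000 × 0.2792 = 13960 km².
True area of survey plot: 220000 × cos²(26.2°) = 220000 × 0.8051 = 177100 km².
Ratio = 13960 / 177100 ≈ 0.0788.

0.0788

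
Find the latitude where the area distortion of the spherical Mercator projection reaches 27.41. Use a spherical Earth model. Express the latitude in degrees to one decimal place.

79.0°

Mercator areal scale is sec²φ.
sec²φ = 27.41  ⇒  cos²φ = 0.03648  ⇒  cos φ = 0.1910.
φ = arccos(0.1910) ≈ 79.0°.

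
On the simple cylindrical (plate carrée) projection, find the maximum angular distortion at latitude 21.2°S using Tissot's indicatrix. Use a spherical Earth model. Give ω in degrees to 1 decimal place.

Plate carrée maps x = Rλ, y = Rφ. The meridian scale is h = 1 and the parallel scale is k = 1/cos φ = sec φ.
At 21.2°: h = 1.000, k = 1.073; principal scales a = 1.073, b = 1.000.
sin(ω/2) = (a − b)/(a + b) = 0.07259/2.073 = 0.03502, so ω = 2 arcsin(0.03502) ≈ 4.0°.

4.0°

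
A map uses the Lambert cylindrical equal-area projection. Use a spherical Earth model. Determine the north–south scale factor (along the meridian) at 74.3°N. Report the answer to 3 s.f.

0.271

The Lambert cylindrical equal-area projection is the cylindrical equal-area projection with its standard parallel at the equator (φ₀ = 0). For cylindrical equal-area with standard parallel φ₀, h = cos φ / cos φ₀ and k = cos φ₀ / cos φ, so h·k = 1.
h = cos 74.3° / cos 0° = 0.2706/1.000 = 0.2706.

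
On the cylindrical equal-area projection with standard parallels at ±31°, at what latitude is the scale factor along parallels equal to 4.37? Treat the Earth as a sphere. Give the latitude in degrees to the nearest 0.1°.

78.7°

For cylindrical equal-area with standard parallel φ₀, h = cos φ / cos φ₀ and k = cos φ₀ / cos φ, so h·k = 1.
k = cos φ₀ / cos φ = 4.37  ⇒  cos φ = cos 31° / 4.37 = 0.1961.
φ = arccos(0.1961) ≈ 78.7°.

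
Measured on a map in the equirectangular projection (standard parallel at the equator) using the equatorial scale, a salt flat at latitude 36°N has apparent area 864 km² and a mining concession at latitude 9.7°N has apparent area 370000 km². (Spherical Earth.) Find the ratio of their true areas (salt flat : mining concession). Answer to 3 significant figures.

On the plate carrée, areal scale = h·k = 1 × sec φ, so true area = apparent × cos φ.
True area of salt flat: 864 × cos(36°) = 864 × 0.8090 = 699.0 km².
True area of mining concession: 370000 × cos(9.7°) = 370000 × 0.9857 = 364700 km².
Ratio = 699.0 / 364700 ≈ 0.00192.

0.00192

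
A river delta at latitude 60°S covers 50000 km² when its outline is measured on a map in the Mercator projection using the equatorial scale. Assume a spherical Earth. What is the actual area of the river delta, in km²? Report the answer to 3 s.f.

Mercator is conformal, so the point scale is isotropic: h = k = sec φ = 1/cos φ.
Areal scale = k² = sec²φ = 1/cos²(60°) = 1/0.5000² = 4.000.
True area = apparent / (areal scale) = 50000 / 4.000 ≈ 12500 km².

12500 km²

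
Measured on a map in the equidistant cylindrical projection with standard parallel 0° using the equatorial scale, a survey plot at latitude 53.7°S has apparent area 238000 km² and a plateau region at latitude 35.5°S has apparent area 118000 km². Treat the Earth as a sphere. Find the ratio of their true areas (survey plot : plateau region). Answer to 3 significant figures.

On the plate carrée, areal scale = h·k = 1 × sec φ, so true area = apparent × cos φ.
True area of survey plot: 238000 × cos(53.7°) = 238000 × 0.5920 = 140900 km².
True area of plateau region: 118000 × cos(35.5°) = 118000 × 0.8141 = 96070 km².
Ratio = 140900 / 96070 ≈ 1.47.

1.47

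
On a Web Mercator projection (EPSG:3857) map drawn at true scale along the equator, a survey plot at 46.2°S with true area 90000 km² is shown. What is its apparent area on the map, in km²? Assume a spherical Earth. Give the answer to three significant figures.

The Mercator projection is conformal; its linear scale factor is the same in every direction and equals sec φ = 1/cos φ.
Areal scale = k² = sec²φ = 1/cos²(46.2°) = 1/0.6921² = 2.087.
Apparent area = 90000 × 2.087 ≈ 188000 km².

188000 km²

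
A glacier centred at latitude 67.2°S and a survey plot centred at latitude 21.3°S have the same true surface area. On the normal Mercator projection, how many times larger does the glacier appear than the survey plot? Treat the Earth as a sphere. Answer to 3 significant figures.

5.78

On Mercator, area is exaggerated by sec²φ = 1/cos²φ.
At 67.2°: sec²(67.2°) = 1/0.3875² = 6.659.
At 21.3°: sec²(21.3°) = 1/0.9317² = 1.152.
Ratio = 6.659/1.152 = cos²(21.3°)/cos²(67.2°) ≈ 5.78.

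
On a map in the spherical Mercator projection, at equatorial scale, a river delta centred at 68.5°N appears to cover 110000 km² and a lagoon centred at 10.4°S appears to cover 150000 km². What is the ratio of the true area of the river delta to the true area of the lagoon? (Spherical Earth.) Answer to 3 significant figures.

On Mercator the areal scale is sec²φ, so true area = apparent × cos²φ.
True area of river delta: 110000 × cos²(68.5°) = 110000 × 0.1343 = 14780 km².
True area of lagoon: 150000 × cos²(10.4°) = 150000 × 0.9674 = 145100 km².
Ratio = 14780 / 145100 ≈ 0.102.

0.102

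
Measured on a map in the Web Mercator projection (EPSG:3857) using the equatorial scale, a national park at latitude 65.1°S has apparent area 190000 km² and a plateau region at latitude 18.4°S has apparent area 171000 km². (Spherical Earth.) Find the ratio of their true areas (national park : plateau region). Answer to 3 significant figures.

On Mercator the areal scale is sec²φ, so true area = apparent × cos²φ.
True area of national park: 190000 × cos²(65.1°) = 190000 × 0.1773 = 33680 km².
True area of plateau region: 171000 × cos²(18.4°) = 171000 × 0.9004 = 154000 km².
Ratio = 33680 / 154000 ≈ 0.219.

0.219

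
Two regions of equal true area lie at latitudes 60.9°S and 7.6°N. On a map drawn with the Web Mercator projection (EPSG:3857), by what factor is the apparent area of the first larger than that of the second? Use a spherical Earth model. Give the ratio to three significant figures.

4.15

On Mercator, area is exaggerated by sec²φ = 1/cos²φ.
At 60.9°: sec²(60.9°) = 1/0.4863² = 4.228.
At 7.6°: sec²(7.6°) = 1/0.9912² = 1.018.
Ratio = 4.228/1.018 = cos²(7.6°)/cos²(60.9°) ≈ 4.15.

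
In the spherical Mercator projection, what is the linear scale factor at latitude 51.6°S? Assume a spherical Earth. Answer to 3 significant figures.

Mercator is conformal, so the point scale is isotropic: h = k = sec φ = 1/cos φ.
k = 1/cos 51.6° = 1/0.6211 = 1.610.

1.61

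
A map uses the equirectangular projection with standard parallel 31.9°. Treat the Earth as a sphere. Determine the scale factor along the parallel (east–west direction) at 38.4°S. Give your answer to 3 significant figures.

1.08

With standard parallel φ₀ = 31.9°, the equirectangular projection gives x = Rλ cos φ₀, y = Rφ, so h = 1 and k = cos 31.9° / cos φ.
k = cos 31.9° / cos 38.4° = 0.8490/0.7837 = 1.083.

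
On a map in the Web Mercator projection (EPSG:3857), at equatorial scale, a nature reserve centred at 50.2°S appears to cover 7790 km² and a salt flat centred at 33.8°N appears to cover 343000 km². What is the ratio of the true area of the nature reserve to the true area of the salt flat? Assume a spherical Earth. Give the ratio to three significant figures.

On Mercator the areal scale is sec²φ, so true area = apparent × cos²φ.
True area of nature reserve: 7790 × cos²(50.2°) = 7790 × 0.4097 = 3192 km².
True area of salt flat: 343000 × cos²(33.8°) = 343000 × 0.6905 = 236900 km².
Ratio = 3192 / 236900 ≈ 0.0135.

0.0135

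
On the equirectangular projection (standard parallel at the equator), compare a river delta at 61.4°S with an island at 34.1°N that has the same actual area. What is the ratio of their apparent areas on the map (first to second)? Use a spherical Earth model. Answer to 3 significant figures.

1.73

In the plate carrée (x = Rλ, y = Rφ), meridians are true-scale (h = 1) and parallels are stretched by k = sec φ.
Areal scale at 61.4°: h·k = 1.000 × 2.089 = 2.089.
Areal scale at 34.1°: h·k = 1.000 × 1.208 = 1.208.
Ratio = 2.089/1.208 ≈ 1.73.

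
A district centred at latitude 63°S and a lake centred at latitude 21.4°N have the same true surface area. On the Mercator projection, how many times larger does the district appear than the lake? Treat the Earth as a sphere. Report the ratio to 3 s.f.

4.21

Mercator areal scale is sec²φ.
At 63°: sec²(63°) = 1/0.4540² = 4.852.
At 21.4°: sec²(21.4°) = 1/0.9311² = 1.154.
Ratio = 4.852/1.154 = cos²(21.4°)/cos²(63°) ≈ 4.21.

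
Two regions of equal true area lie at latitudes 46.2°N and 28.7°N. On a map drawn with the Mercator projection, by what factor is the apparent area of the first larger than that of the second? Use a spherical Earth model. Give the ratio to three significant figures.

1.61

Mercator is conformal with k = sec φ, so areal scale = k² = sec²φ.
At 46.2°: sec²(46.2°) = 1/0.6921² = 2.087.
At 28.7°: sec²(28.7°) = 1/0.8771² = 1.300.
Ratio = 2.087/1.300 = cos²(28.7°)/cos²(46.2°) ≈ 1.61.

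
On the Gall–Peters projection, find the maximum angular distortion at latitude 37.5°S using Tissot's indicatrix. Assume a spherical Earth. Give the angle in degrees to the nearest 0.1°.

Gall–Peters is a cylindrical equal-area projection with standard parallels at ±45°. A cylindrical equal-area projection with standard parallel φ₀ has meridian scale h = cos φ / cos φ₀ and parallel scale k = cos φ₀ / cos φ (so areas are preserved, h·k = 1).
At 37.5°: h = 1.122, k = 0.8913; principal scales a = 1.122, b = 0.8913.
sin(ω/2) = (a − b)/(a + b) = 0.2307/2.013 = 0.1146, so ω = 2 arcsin(0.1146) ≈ 13.2°.

13.2°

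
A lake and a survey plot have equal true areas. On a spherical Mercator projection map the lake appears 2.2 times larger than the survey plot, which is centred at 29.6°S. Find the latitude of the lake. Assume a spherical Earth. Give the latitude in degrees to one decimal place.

For equal true areas on Mercator, apparent areas scale as sec²φ, so the ratio is cos²φ₂ / cos²φ₁.
cos²φ₂ / cos²φ₁ = 2.2  ⇒  cos φ₁ = cos 29.6° / √2.2 = 0.8695/1.483 = 0.5862.
φ₁ = arccos(0.5862) ≈ 54.1°.

54.1°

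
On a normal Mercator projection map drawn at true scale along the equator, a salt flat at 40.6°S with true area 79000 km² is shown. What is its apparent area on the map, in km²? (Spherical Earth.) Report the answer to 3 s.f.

137000 km²

The Mercator projection is conformal; its linear scale factor is the same in every direction and equals sec φ = 1/cos φ.
Areal scale = k² = sec²φ = 1/cos²(40.6°) = 1/0.7593² = 1.735.
Apparent area = 79000 × 1.735 ≈ 137000 km².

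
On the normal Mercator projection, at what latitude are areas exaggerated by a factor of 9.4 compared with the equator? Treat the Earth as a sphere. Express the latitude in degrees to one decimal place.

71.0°

Mercator areal scale is sec²φ.
sec²φ = 9.4  ⇒  cos²φ = 0.1064  ⇒  cos φ = 0.3262.
φ = arccos(0.3262) ≈ 71.0°.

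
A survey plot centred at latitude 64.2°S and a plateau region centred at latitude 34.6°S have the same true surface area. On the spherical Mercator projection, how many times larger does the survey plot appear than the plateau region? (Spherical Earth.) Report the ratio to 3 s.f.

Mercator is conformal with k = sec φ, so areal scale = k² = sec²φ.
At 64.2°: sec²(64.2°) = 1/0.4352² = 5.279.
At 34.6°: sec²(34.6°) = 1/0.8231² = 1.476.
Ratio = 5.279/1.476 = cos²(34.6°)/cos²(64.2°) ≈ 3.58.

3.58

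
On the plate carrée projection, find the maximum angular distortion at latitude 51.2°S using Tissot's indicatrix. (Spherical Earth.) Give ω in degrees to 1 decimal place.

For the equirectangular projection with φ₀ = 0 (plate carrée), h = 1 along meridians and k = sec φ along parallels.
At 51.2°: h = 1.000, k = 1.596; principal scales a = 1.596, b = 1.000.
sin(ω/2) = (a − b)/(a + b) = 0.5959/2.596 = 0.2296, so ω = 2 arcsin(0.2296) ≈ 26.5°.

26.5°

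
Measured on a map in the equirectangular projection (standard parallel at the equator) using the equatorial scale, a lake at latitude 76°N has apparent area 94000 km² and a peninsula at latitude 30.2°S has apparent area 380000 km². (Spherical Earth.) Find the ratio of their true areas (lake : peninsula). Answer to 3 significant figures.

0.0692

On the plate carrée, areal scale = h·k = 1 × sec φ, so true area = apparent × cos φ.
True area of lake: 94000 × cos(76°) = 94000 × 0.2419 = 22740 km².
True area of peninsula: 380000 × cos(30.2°) = 380000 × 0.8643 = 328400 km².
Ratio = 22740 / 328400 ≈ 0.0692.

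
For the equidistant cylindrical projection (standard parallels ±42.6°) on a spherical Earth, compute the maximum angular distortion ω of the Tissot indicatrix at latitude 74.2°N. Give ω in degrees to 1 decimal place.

54.8°

The equidistant cylindrical projection with φ₀ = 42.6° has h = 1 (meridians true) and k = cos φ₀ / cos φ along parallels.
At 74.2°: h = 1.000, k = 2.703; principal scales a = 2.703, b = 1.000.
sin(ω/2) = (a − b)/(a + b) = 1.703/3.703 = 0.4600, so ω = 2 arcsin(0.4600) ≈ 54.8°.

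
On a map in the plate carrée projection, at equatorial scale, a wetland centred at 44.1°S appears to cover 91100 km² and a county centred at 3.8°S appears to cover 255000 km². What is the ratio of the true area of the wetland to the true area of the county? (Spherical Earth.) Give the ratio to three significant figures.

On the plate carrée, areal scale = h·k = 1 × sec φ, so true area = apparent × cos φ.
True area of wetland: 91100 × cos(44.1°) = 91100 × 0.7181 = 65420 km².
True area of county: 255000 × cos(3.8°) = 255000 × 0.9978 = 254400 km².
Ratio = 65420 / 254400 ≈ 0.257.

0.257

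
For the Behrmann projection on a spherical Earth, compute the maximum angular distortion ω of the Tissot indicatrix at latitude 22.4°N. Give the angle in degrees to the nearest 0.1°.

The Behrmann projection is cylindrical equal-area with φ₀ = 30°. For cylindrical equal-area with standard parallel φ₀, h = cos φ / cos φ₀ and k = cos φ₀ / cos φ, so h·k = 1.
At 22.4°: h = 1.068, k = 0.9367; principal scales a = 1.068, b = 0.9367.
sin(ω/2) = (a − b)/(a + b) = 0.1309/2.004 = 0.06530, so ω = 2 arcsin(0.06530) ≈ 7.5°.

7.5°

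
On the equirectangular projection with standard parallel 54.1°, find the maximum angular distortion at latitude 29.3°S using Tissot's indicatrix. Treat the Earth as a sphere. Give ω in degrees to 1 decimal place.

The equidistant cylindrical projection with φ₀ = 54.1° has h = 1 (meridians true) and k = cos φ₀ / cos φ along parallels.
At 29.3°: h = 1.000, k = 0.6724; principal scales a = 1.000, b = 0.6724.
sin(ω/2) = (a − b)/(a + b) = 0.3276/1.672 = 0.1959, so ω = 2 arcsin(0.1959) ≈ 22.6°.

22.6°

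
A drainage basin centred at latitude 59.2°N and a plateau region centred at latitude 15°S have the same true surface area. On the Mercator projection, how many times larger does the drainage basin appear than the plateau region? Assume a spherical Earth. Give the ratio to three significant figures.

Mercator is conformal with k = sec φ, so areal scale = k² = sec²φ.
At 59.2°: sec²(59.2°) = 1/0.5120² = 3.814.
At 15°: sec²(15°) = 1/0.9659² = 1.072.
Ratio = 3.814/1.072 = cos²(15°)/cos²(59.2°) ≈ 3.56.

3.56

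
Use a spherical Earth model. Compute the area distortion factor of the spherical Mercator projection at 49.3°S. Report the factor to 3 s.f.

2.35

For Mercator, h = k = sec φ (a conformal cylindrical projection has a single point scale, 1/cos φ).
Areal scale = k² = sec²φ = 1/cos²(49.3°) = 1/0.6521² = 2.352.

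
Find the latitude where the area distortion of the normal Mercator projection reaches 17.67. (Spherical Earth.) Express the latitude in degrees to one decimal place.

76.2°

Mercator areal scale is sec²φ.
sec²φ = 17.67  ⇒  cos²φ = 0.05659  ⇒  cos φ = 0.2379.
φ = arccos(0.2379) ≈ 76.2°.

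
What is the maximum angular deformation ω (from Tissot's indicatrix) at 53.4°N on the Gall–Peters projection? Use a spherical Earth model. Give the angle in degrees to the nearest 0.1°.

Gall–Peters is a cylindrical equal-area projection with standard parallels at ±45°. Cylindrical equal-area (φ₀ = 45°): h = cos φ / cos 45° along meridians, k = cos 45° / cos φ along parallels; h·k = 1.
At 53.4°: h = 0.8432, k = 1.186; principal scales a = 1.186, b = 0.8432.
sin(ω/2) = (a − b)/(a + b) = 0.3428/2.029 = 0.1689, so ω = 2 arcsin(0.1689) ≈ 19.5°.

19.5°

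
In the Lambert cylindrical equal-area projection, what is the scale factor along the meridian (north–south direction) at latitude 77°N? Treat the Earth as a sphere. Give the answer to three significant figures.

0.225

The Lambert cylindrical equal-area projection is the cylindrical equal-area projection with its standard parallel at the equator (φ₀ = 0). A cylindrical equal-area projection with standard parallel φ₀ has meridian scale h = cos φ / cos φ₀ and parallel scale k = cos φ₀ / cos φ (so areas are preserved, h·k = 1).
h = cos 77° / cos 0° = 0.2250/1.000 = 0.2250.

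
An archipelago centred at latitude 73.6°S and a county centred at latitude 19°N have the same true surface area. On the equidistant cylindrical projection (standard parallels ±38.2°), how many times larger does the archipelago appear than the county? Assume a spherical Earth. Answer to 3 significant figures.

The equidistant cylindrical projection with φ₀ = 38.2° has h = 1 (meridians true) and k = cos φ₀ / cos φ along parallels.
Areal scale at 73.6°: h·k = 1.000 × 2.783 = 2.783.
Areal scale at 19°: h·k = 1.000 × 0.8311 = 0.8311.
Ratio = 2.783/0.8311 ≈ 3.35.

3.35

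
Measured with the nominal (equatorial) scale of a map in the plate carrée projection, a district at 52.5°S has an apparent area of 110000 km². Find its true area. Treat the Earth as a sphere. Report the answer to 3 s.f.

Plate carrée maps x = Rλ, y = Rφ. The meridian scale is h = 1 and the parallel scale is k = 1/cos φ = sec φ.
Areal scale = h·k = 1 × sec φ; at 52.5°, h = 1.000, k = 1.643, so h·k = 1.643.
True area = apparent / (areal scale) = 110000 / 1.643 ≈ 67000 km².

67000 km²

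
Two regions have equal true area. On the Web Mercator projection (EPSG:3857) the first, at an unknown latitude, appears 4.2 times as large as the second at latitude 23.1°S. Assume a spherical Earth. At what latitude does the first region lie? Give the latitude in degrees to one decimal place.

63.3°

For equal true areas on Mercator, apparent areas scale as sec²φ, so the ratio is cos²φ₂ / cos²φ₁.
cos²φ₂ / cos²φ₁ = 4.2  ⇒  cos φ₁ = cos 23.1° / √4.2 = 0.9198/2.049 = 0.4488.
φ₁ = arccos(0.4488) ≈ 63.3°.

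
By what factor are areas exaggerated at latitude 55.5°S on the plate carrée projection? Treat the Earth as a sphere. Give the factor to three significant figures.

1.77

Plate carrée maps x = Rλ, y = Rφ. The meridian scale is h = 1 and the parallel scale is k = 1/cos φ = sec φ.
Areal scale = h·k = 1 × sec φ; at 55.5°, h = 1.000, k = 1.766, so h·k = 1.766.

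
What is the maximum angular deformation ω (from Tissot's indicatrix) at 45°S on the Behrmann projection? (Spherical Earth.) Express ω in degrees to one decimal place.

23.1°

The Behrmann projection is cylindrical equal-area with φ₀ = 30°. Cylindrical equal-area (φ₀ = 30°): h = cos φ / cos 30° along meridians, k = cos 30° / cos φ along parallels; h·k = 1.
At 45°: h = 0.8165, k = 1.225; principal scales a = 1.225, b = 0.8165.
sin(ω/2) = (a − b)/(a + b) = 0.4082/2.041 = 0.2000, so ω = 2 arcsin(0.2000) ≈ 23.1°.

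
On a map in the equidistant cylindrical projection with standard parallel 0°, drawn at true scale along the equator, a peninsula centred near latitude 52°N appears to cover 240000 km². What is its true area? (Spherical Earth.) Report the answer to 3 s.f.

In the plate carrée (x = Rλ, y = Rφ), meridians are true-scale (h = 1) and parallels are stretched by k = sec φ.
Areal scale = h·k = 1 × sec φ; at 52°, h = 1.000, k = 1.624, so h·k = 1.624.
True area = apparent / (areal scale) = 240000 / 1.624 ≈ 148000 km².

148000 km²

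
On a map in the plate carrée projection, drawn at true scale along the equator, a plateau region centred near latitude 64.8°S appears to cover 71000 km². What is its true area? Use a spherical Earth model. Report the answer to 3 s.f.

30200 km²

In the plate carrée (x = Rλ, y = Rφ), meridians are true-scale (h = 1) and parallels are stretched by k = sec φ.
Areal scale = h·k = 1 × sec φ; at 64.8°, h = 1.000, k = 2.349, so h·k = 2.349.
True area = apparent / (areal scale) = 71000 / 2.349 ≈ 30200 km².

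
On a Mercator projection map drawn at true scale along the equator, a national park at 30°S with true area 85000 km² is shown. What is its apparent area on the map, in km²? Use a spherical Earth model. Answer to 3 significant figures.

The Mercator projection is conformal; its linear scale factor is the same in every direction and equals sec φ = 1/cos φ.
Areal scale = k² = sec²φ = 1/cos²(30°) = 1/0.8660² = 1.333.
Apparent area = 85000 × 1.333 ≈ 113000 km².

113000 km²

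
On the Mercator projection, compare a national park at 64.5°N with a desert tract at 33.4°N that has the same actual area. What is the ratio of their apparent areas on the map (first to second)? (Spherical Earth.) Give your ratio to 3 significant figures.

3.76

Mercator is conformal with k = sec φ, so areal scale = k² = sec²φ.
At 64.5°: sec²(64.5°) = 1/0.4305² = 5.395.
At 33.4°: sec²(33.4°) = 1/0.8348² = 1.435.
Ratio = 5.395/1.435 = cos²(33.4°)/cos²(64.5°) ≈ 3.76.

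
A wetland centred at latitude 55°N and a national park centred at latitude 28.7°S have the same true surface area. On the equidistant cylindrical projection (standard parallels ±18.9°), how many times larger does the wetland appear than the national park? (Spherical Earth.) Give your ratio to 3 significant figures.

1.53

With standard parallel φ₀ = 18.9°, the equirectangular projection gives x = Rλ cos φ₀, y = Rφ, so h = 1 and k = cos 18.9° / cos φ.
Areal scale at 55°: h·k = 1.000 × 1.649 = 1.649.
Areal scale at 28.7°: h·k = 1.000 × 1.079 = 1.079.
Ratio = 1.649/1.079 ≈ 1.53.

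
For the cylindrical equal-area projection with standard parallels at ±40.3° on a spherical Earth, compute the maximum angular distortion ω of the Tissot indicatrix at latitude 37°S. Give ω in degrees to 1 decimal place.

5.3°

A cylindrical equal-area projection with standard parallel φ₀ has meridian scale h = cos φ / cos φ₀ and parallel scale k = cos φ₀ / cos φ (so areas are preserved, h·k = 1).
At 37°: h = 1.047, k = 0.9550; principal scales a = 1.047, b = 0.9550.
sin(ω/2) = (a − b)/(a + b) = 0.09220/2.002 = 0.04605, so ω = 2 arcsin(0.04605) ≈ 5.3°.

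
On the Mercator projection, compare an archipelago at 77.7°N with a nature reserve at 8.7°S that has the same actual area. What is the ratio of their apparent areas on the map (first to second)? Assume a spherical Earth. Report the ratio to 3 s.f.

21.5

On Mercator, area is exaggerated by sec²φ = 1/cos²φ.
At 77.7°: sec²(77.7°) = 1/0.2130² = 22.04.
At 8.7°: sec²(8.7°) = 1/0.9885² = 1.023.
Ratio = 22.04/1.023 = cos²(8.7°)/cos²(77.7°) ≈ 21.5.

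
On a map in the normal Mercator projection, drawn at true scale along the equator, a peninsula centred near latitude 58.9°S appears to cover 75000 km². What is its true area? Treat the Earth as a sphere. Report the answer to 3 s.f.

For Mercator, h = k = sec φ (a conformal cylindrical projection has a single point scale, 1/cos φ).
Areal scale = k² = sec²φ = 1/cos²(58.9°) = 1/0.5165² = 3.748.
True area = apparent / (areal scale) = 75000 / 3.748 ≈ 20000 km².

20000 km²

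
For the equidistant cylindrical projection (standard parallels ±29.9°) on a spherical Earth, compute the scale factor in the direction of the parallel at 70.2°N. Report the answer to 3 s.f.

With standard parallel φ₀ = 29.9°, the equirectangular projection gives x = Rλ cos φ₀, y = Rφ, so h = 1 and k = cos 29.9° / cos φ.
k = cos 29.9° / cos 70.2° = 0.8669/0.3387 = 2.559.

2.56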